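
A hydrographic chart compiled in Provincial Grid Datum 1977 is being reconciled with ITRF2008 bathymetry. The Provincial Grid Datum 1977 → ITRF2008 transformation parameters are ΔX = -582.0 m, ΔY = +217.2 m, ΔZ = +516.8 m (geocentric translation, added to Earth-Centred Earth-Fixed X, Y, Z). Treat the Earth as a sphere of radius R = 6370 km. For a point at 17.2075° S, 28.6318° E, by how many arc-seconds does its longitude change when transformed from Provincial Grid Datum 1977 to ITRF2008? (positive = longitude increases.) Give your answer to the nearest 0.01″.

Δλ = 15.92″

sin φ = -0.295833, cos φ = 0.955240, sin λ = 0.479179, cos λ = 0.877717.
East component: ΔE = −sin λ·ΔX + cos λ·ΔY = −(0.479179)(-582.0) + (0.877717)(217.2) = 469.52 m.
1° of latitude spans πR/180 = 111177 m; at latitude φ, 1° of longitude spans that × cos φ = 106201.1 m, so Δλ = 469.52 / 106201.1 × 3600 = 15.916″.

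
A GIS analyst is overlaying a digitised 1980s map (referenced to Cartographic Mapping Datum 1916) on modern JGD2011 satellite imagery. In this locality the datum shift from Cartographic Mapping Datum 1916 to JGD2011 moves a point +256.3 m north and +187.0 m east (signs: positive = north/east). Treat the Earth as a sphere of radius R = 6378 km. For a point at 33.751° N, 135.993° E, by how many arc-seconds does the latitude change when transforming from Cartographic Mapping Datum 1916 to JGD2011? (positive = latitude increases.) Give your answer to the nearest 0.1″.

Δφ = 8.3″

On a sphere of radius R, 1 rad of latitude = R, so Δφ = ΔN / R = 256.3 / 6378000 = 4.0185e-05 rad = 8.289″.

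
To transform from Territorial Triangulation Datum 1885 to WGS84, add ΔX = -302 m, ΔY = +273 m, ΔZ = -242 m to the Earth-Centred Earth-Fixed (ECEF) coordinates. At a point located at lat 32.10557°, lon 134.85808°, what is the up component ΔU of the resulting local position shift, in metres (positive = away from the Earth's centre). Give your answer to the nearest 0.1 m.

At φ = 32.10557°, λ = 134.85808°: sin φ = 0.531481, cos φ = 0.847070, sin λ = 0.708856, cos λ = -0.705353.
ΔU = cos φ cos λ·ΔX + cos φ sin λ·ΔY + sin φ·ΔZ = (0.847070)(-0.705353)(-302) + (0.847070)(0.708856)(273) + (0.531481)(-242) = 215.74 m.

ΔU = 215.7 m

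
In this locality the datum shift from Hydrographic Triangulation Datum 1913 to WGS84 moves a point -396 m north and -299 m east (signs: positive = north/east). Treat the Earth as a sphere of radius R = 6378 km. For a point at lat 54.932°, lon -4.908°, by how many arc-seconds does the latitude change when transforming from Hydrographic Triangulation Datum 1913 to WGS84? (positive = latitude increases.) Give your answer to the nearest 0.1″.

Δφ = -12.8″

On a sphere of radius R, 1 rad of latitude = R, so Δφ = ΔN / R = -396.0 / 6378000 = -6.2088e-05 rad = -12.807″.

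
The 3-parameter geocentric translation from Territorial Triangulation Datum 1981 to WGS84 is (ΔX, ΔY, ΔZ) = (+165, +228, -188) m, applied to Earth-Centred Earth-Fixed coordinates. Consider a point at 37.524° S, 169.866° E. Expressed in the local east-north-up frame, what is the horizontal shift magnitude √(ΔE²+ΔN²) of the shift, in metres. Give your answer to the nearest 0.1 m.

338.0 m

At φ = -37.524°, λ = 169.866°: sin φ = -0.609094, cos φ = 0.793098, sin λ = 0.175951, cos λ = -0.984399.
ΔE = −sin λ·ΔX + cos λ·ΔY = −(0.175951)·(165) + (-0.984399)·(228) = -253.47 m.
ΔN = −sin φ cos λ·ΔX − sin φ sin λ·ΔY + cos φ·ΔZ = −(-0.609094)(-0.984399)(165) − (-0.609094)(0.175951)(228) + (0.793098)(-188) = -223.60 m.
Horizontal magnitude = √(ΔE² + ΔN²) = √((-253.47)² + (-223.60)²) = 338.00 m.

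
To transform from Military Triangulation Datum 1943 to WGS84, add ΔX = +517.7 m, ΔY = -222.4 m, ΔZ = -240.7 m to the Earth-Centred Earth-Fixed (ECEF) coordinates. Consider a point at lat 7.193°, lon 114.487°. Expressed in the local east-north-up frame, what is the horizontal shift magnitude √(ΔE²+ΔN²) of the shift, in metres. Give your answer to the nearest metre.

422 m

At φ = 7.193°, λ = 114.487°: sin φ = 0.125212, cos φ = 0.992130, sin λ = 0.910055, cos λ = -0.414487.
ΔE = −sin λ·ΔX + cos λ·ΔY = −(0.910055)·(517.7) + (-0.414487)·(-222.4) = -378.95 m.
ΔN = −sin φ cos λ·ΔX − sin φ sin λ·ΔY + cos φ·ΔZ = −(0.125212)(-0.414487)(517.7) − (0.125212)(0.910055)(-222.4) + (0.992130)(-240.7) = -186.60 m.
Horizontal magnitude = √(ΔE² + ΔN²) = √((-378.95)² + (-186.60)²) = 422.40 m.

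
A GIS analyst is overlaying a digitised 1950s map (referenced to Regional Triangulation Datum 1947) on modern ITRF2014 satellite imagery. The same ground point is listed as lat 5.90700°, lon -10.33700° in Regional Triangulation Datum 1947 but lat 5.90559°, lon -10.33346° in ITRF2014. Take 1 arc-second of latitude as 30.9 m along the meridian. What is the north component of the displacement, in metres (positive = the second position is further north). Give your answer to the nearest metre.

ΔN = -157 m

Δφ = 5.90559° − 5.90700° = -0.00141°; Δλ = -10.33346° − -10.33700° = +0.00354°.
1° of latitude = 3600 × 30.90 = 111240 m.
ΔN = Δφ × 111240 = -156.8 m; ΔE = Δλ × 111240 × cos(5.90700°) = +0.00354 × 111240 × 0.994690 = 391.7 m.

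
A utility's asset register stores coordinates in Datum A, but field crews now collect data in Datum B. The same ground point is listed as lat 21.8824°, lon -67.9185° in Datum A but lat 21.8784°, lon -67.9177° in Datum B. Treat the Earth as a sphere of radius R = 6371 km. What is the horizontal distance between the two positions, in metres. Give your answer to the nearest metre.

Δφ = 21.8784° − 21.8824° = -0.0040°; Δλ = -67.9177° − -67.9185° = +0.0008°.
1° along a meridian = πR/180 = 111195 m.
ΔN = Δφ × 111195 = -444.8 m; ΔE = Δλ × 111195 × cos(21.8824°) = +0.0008 × 111195 × 0.927951 = 82.5 m.
Distance = √(ΔE² + ΔN²) = √(82.5² + (-444.8)²) = 452.4 m.

452 m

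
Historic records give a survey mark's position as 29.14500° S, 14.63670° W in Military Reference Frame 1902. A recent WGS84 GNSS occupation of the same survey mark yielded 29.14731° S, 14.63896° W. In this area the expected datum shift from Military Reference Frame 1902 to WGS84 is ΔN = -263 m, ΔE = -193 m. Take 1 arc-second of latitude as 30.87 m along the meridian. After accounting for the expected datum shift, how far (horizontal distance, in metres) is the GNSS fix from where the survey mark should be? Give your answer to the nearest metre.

Observed coordinate differences: Δφ = -0.00231°, Δλ = -0.00226°.
Converting to metres (1° lat = 111132 m, cos φ = 0.873390): observed ΔN = -256.7 m, observed ΔE = -219.4 m.
Subtracting the expected shift leaves a residual of -256.7 − (-263) = 6.3 m north and -219.4 − (-193) = -26.4 m east.
Residual distance = √(6.3² + (-26.4)²) = 27.1 m.

27 m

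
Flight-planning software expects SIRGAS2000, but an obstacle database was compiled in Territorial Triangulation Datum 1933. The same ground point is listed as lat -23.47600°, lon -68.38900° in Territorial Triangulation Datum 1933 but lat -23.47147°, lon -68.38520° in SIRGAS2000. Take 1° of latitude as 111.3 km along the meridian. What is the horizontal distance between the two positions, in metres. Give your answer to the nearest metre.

636 m

Δφ = -23.47147° − -23.47600° = +0.00453°; Δλ = -68.38520° − -68.38900° = +0.00380°.
ΔN = Δφ × 111300 = 504.2 m; ΔE = Δλ × 111300 × cos(-23.47600°) = +0.00380 × 111300 × 0.917227 = 387.9 m.
Distance = √(ΔE² + ΔN²) = √(387.9² + 504.2²) = 636.2 m.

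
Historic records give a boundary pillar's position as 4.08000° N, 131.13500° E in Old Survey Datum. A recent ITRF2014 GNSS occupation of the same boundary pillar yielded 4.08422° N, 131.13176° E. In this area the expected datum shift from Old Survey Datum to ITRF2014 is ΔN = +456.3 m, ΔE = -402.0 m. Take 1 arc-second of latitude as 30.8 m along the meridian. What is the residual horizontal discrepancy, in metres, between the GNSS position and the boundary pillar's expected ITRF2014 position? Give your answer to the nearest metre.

Observed coordinate differences: Δφ = +0.00422°, Δλ = -0.00324°.
Converting to metres (1° lat = 110880 m, cos φ = 0.997466): observed ΔN = 467.9 m, observed ΔE = -358.3 m.
Subtracting the expected shift leaves a residual of 467.9 − (456.3) = 11.6 m north and -358.3 − (-402.0) = 43.7 m east.
Residual distance = √(11.6² + 43.7²) = 45.2 m.

45 m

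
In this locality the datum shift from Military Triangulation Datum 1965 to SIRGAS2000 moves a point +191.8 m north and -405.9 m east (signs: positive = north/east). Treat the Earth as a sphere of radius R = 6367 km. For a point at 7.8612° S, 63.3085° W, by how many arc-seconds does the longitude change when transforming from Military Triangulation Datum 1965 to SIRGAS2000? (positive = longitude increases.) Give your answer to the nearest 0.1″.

Δλ = -13.3″

At latitude -7.8612°, cos φ = 0.990602.
One radian of longitude at latitude φ spans R cos φ, so Δλ = ΔE / (R cos φ) = -405.9 / (6367000 × 0.990602) = -6.4355e-05 rad = -13.274″.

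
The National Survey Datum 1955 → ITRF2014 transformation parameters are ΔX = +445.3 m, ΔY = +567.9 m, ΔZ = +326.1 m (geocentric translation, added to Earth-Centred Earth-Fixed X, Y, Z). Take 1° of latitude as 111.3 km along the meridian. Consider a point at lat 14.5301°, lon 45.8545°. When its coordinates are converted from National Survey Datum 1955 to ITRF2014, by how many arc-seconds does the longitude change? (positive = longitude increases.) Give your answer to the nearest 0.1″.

sin φ = 0.250889, cos φ = 0.968016, sin λ = 0.717573, cos λ = 0.696483.
East component: ΔE = −sin λ·ΔX + cos λ·ΔY = −(0.717573)(445.3) + (0.696483)(567.9) = 76.00 m.
1° of latitude spans 111300 m; at latitude φ, 1° of longitude spans that × cos φ = 107740.2 m, so Δλ = 76.00 / 107740.2 × 3600 = 2.539″.

Δλ = 2.5″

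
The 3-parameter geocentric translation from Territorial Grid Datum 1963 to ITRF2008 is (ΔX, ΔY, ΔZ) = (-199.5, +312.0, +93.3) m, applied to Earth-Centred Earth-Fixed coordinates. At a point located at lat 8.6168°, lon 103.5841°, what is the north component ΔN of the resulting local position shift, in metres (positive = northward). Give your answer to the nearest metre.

ΔN = 40 m

At φ = 8.6168°, λ = 103.5841°: sin φ = 0.149825, cos φ = 0.988712, sin λ = 0.972026, cos λ = -0.234872.
ΔN = −sin φ cos λ·ΔX − sin φ sin λ·ΔY + cos φ·ΔZ = −(0.149825)(-0.234872)(-199.5) − (0.149825)(0.972026)(312.0) + (0.988712)(93.3) = 39.79 m.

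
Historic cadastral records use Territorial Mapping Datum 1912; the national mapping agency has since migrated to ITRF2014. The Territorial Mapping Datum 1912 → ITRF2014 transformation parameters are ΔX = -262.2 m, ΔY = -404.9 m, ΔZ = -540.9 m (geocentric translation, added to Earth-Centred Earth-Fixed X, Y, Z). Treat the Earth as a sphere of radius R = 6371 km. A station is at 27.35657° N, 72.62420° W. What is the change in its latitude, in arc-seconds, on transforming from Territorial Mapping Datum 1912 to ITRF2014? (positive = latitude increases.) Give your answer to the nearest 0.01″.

Δφ = -20.14″

sin φ = 0.459527, cos φ = 0.888164, sin λ = -0.954367, cos λ = 0.298638.
North component: ΔN = −sin φ cos λ·ΔX − sin φ sin λ·ΔY + cos φ·ΔZ = −(0.459527)(0.298638)(-262.2) − (0.459527)(-0.954367)(-404.9) + (0.888164)(-540.9) = -622.00 m.
1° of latitude spans πR/180 = 111195 m, so Δφ = -622.00 / 111195 × 3600 = -20.138″.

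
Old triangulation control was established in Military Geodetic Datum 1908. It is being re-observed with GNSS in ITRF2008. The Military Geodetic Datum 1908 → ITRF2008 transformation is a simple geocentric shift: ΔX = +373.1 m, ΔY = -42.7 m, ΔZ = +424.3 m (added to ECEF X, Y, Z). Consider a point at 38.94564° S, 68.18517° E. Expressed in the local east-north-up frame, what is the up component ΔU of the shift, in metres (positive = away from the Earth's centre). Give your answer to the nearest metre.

ΔU = -190 m

At φ = -38.94564°, λ = 68.18517°: sin φ = -0.628583, cos φ = 0.777743, sin λ = 0.928390, cos λ = 0.371608.
ΔU = cos φ cos λ·ΔX + cos φ sin λ·ΔY + sin φ·ΔZ = (0.777743)(0.371608)(373.1) + (0.777743)(0.928390)(-42.7) + (-0.628583)(424.3) = -189.71 m.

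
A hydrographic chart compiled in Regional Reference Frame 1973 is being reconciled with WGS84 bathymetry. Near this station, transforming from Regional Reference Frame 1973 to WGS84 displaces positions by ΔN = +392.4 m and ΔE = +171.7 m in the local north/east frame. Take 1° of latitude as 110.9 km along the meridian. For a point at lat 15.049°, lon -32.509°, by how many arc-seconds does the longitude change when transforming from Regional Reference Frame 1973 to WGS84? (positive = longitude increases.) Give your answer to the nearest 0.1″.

Δλ = 5.8″

At latitude 15.049°, cos φ = 0.965704.
1° of longitude at this latitude = 110.9 × cos φ = 107.10 km, so Δλ = 171.7 / 107096.6 = 0.0016032° = 5.772″.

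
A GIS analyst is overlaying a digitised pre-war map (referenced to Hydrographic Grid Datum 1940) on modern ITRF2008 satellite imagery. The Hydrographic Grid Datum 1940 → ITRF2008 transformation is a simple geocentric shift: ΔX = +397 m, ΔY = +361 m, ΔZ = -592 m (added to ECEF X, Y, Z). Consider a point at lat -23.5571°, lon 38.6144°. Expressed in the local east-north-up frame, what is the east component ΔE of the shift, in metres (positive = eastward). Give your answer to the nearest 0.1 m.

At φ = -23.5571°, λ = 38.6144°: sin φ = -0.399663, cos φ = 0.916662, sin λ = 0.624076, cos λ = 0.781364.
ΔE = −sin λ·ΔX + cos λ·ΔY = −(0.624076)·(397) + (0.781364)·(361) = 34.31 m.

ΔE = 34.3 m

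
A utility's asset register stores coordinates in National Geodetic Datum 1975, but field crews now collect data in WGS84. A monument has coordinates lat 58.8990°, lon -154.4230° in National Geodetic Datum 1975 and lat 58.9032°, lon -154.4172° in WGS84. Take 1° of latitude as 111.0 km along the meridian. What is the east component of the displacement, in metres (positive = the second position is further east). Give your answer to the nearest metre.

ΔE = 333 m

Δφ = 58.9032° − 58.8990° = +0.0042°; Δλ = -154.4172° − -154.4230° = +0.0058°.
ΔN = Δφ × 111000 = 466.2 m; ΔE = Δλ × 111000 × cos(58.8990°) = +0.0058 × 111000 × 0.516548 = 332.6 m.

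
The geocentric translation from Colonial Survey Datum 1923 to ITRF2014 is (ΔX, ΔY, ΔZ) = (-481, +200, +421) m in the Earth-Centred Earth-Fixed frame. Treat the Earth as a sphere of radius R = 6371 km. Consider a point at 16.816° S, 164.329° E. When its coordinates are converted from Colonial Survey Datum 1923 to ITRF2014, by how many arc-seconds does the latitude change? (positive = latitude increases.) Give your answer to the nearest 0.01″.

Δφ = 17.89″

sin φ = -0.289299, cos φ = 0.957239, sin λ = 0.270113, cos λ = -0.962829.
North component: ΔN = −sin φ cos λ·ΔX − sin φ sin λ·ΔY + cos φ·ΔZ = −(-0.289299)(-0.962829)(-481) − (-0.289299)(0.270113)(200) + (0.957239)(421) = 552.61 m.
1° of latitude spans πR/180 = 111195 m, so Δφ = 552.61 / 111195 × 3600 = 17.891″.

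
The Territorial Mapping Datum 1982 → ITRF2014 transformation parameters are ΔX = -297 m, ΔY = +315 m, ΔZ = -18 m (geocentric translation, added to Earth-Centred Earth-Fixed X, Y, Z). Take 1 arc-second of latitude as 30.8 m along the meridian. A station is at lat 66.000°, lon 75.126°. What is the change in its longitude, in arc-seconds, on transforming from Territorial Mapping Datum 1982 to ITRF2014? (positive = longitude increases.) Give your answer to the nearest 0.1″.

Δλ = 29.4″

sin φ = 0.913545, cos φ = 0.406737, sin λ = 0.966493, cos λ = 0.256694.
East component: ΔE = −sin λ·ΔX + cos λ·ΔY = −(0.966493)(-297) + (0.256694)(315) = 367.91 m.
1° of latitude spans 3600 × 30.80 = 110880 m; at latitude φ, 1° of longitude spans that × cos φ = 45099.0 m, so Δλ = 367.91 / 45099.0 × 3600 = 29.368″.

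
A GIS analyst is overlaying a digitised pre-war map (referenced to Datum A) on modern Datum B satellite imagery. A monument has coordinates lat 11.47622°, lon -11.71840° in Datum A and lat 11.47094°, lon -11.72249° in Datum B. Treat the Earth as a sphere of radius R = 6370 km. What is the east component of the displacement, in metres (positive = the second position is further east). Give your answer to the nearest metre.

Δφ = 11.47094° − 11.47622° = -0.00528°; Δλ = -11.72249° − -11.71840° = -0.00409°.
1° along a meridian = πR/180 = 111177 m.
ΔN = Δφ × 111177 = -587.0 m; ΔE = Δλ × 111177 × cos(11.47622°) = -0.00409 × 111177 × 0.980007 = -445.6 m.

ΔE = -446 m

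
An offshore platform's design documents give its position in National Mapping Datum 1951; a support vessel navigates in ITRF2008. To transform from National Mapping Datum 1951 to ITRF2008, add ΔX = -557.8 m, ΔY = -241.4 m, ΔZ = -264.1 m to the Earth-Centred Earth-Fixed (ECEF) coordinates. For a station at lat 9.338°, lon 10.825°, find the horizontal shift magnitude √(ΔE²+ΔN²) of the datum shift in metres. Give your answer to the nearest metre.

211 m

The local east axis at (φ, λ) is (−sin λ, cos λ, 0), so ΔE = −sin(10.825°)·(-557.8) + cos(10.825°)·(-241.4) = -132.34 m.
The local north axis is (−sin φ cos λ, −sin φ sin λ, cos φ), giving ΔN = 88.897 + 7.356 − 260.600 = -164.35 m.
Horizontal magnitude = √(ΔE² + ΔN²) = √((-132.34)² + (-164.35)²) = 211.01 m.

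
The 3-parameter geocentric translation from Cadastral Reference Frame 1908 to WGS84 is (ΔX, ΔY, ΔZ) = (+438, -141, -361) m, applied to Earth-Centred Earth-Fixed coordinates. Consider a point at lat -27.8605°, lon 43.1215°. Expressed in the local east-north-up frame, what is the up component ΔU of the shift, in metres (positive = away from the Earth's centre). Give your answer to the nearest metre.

At φ = -27.8605°, λ = 43.1215°: sin φ = -0.467320, cos φ = 0.884088, sin λ = 0.683548, cos λ = 0.729906.
ΔU = cos φ cos λ·ΔX + cos φ sin λ·ΔY + sin φ·ΔZ = (0.884088)(0.729906)(438) + (0.884088)(0.683548)(-141) + (-0.467320)(-361) = 366.14 m.

ΔU = 366 m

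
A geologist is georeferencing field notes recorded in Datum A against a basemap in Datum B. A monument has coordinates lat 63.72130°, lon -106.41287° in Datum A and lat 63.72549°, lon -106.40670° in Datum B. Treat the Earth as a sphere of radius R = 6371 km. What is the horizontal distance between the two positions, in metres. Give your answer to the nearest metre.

Δφ = 63.72549° − 63.72130° = +0.00419°; Δλ = -106.40670° − -106.41287° = +0.00617°.
1° along a meridian = πR/180 = 111195 m.
ΔN = Δφ × 111195 = 465.9 m; ΔE = Δλ × 111195 × cos(63.72130°) = +0.00617 × 111195 × 0.442738 = 303.8 m.
Distance = √(ΔE² + ΔN²) = √(303.8² + 465.9²) = 556.2 m.

556 m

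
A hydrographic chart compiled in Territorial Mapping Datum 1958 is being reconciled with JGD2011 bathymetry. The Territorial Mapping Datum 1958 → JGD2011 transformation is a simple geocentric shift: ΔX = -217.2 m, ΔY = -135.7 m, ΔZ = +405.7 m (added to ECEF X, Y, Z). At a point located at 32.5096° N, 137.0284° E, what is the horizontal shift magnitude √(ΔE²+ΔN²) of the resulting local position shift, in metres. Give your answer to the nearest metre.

394 m

The local east axis at (φ, λ) is (−sin λ, cos λ, 0), so ΔE = −sin(137.0284°)·(-217.2) + cos(137.0284°)·(-135.7) = 247.34 m.
The local north axis is (−sin φ cos λ, −sin φ sin λ, cos φ), giving ΔN = -85.412 + 49.712 + 342.127 = 306.43 m.
Horizontal magnitude = √(ΔE² + ΔN²) = √(247.34² + 306.43²) = 393.80 m.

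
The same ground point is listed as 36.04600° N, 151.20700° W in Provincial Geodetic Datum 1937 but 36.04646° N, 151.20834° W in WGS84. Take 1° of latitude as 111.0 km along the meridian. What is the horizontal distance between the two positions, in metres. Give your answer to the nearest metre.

Δφ = 36.04646° − 36.04600° = +0.00046°; Δλ = -151.20834° − -151.20700° = -0.00134°.
ΔN = Δφ × 111000 = 51.1 m; ΔE = Δλ × 111000 × cos(36.04600°) = -0.00134 × 111000 × 0.808545 = -120.3 m.
Distance = √(ΔE² + ΔN²) = √((-120.3)² + 51.1²) = 130.7 m.

131 m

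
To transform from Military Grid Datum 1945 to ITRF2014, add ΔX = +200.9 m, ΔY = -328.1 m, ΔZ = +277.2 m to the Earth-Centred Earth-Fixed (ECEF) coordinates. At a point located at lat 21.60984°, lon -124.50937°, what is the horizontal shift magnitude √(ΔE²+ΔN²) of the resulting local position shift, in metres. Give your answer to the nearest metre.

404 m

At φ = 21.60984°, λ = -124.50937°: sin φ = 0.368284, cos φ = 0.929713, sin λ = -0.824034, cos λ = -0.566541.
ΔE = −sin λ·ΔX + cos λ·ΔY = −(-0.824034)·(200.9) + (-0.566541)·(-328.1) = 351.43 m.
ΔN = −sin φ cos λ·ΔX − sin φ sin λ·ΔY + cos φ·ΔZ = −(0.368284)(-0.566541)(200.9) − (0.368284)(-0.824034)(-328.1) + (0.929713)(277.2) = 200.06 m.
Horizontal magnitude = √(ΔE² + ΔN²) = √(351.43² + 200.06²) = 404.39 m.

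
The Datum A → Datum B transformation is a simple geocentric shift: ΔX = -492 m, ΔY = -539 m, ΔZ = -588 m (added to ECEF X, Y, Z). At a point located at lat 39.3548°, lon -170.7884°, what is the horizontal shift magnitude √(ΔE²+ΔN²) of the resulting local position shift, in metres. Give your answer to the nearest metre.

The local east axis at (φ, λ) is (−sin λ, cos λ, 0), so ΔE = −sin(-170.7884°)·(-492) + cos(-170.7884°)·(-539) = 453.29 m.
The local north axis is (−sin φ cos λ, −sin φ sin λ, cos φ), giving ΔN = -307.964 − 54.714 − 454.662 = -817.34 m.
Horizontal magnitude = √(ΔE² + ΔN²) = √(453.29² + (-817.34)²) = 934.62 m.

935 m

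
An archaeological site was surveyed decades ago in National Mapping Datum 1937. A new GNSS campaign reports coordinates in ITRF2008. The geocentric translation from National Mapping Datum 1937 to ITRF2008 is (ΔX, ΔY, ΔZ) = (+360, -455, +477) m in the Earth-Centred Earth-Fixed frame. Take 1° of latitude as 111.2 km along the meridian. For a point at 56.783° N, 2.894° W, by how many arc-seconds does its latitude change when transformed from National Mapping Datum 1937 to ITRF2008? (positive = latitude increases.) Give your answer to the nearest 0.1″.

sin φ = 0.836602, cos φ = 0.547811, sin λ = -0.050488, cos λ = 0.998725.
North component: ΔN = −sin φ cos λ·ΔX − sin φ sin λ·ΔY + cos φ·ΔZ = −(0.836602)(0.998725)(360) − (0.836602)(-0.050488)(-455) + (0.547811)(477) = -58.71 m.
1° of latitude spans 111200 m, so Δφ = -58.71 / 111200 × 3600 = -1.901″.

Δφ = -1.9″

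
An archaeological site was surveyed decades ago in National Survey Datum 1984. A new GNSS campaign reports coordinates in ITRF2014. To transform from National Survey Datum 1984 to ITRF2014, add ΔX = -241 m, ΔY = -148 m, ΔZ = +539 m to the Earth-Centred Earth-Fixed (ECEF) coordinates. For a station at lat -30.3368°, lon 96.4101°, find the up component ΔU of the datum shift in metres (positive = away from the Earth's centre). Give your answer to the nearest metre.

At φ = -30.3368°, λ = 96.4101°: sin φ = -0.505082, cos φ = 0.863071, sin λ = 0.993748, cos λ = -0.111644.
ΔU = cos φ cos λ·ΔX + cos φ sin λ·ΔY + sin φ·ΔZ = (0.863071)(-0.111644)(-241) + (0.863071)(0.993748)(-148) + (-0.505082)(539) = -375.95 m.

ΔU = -376 m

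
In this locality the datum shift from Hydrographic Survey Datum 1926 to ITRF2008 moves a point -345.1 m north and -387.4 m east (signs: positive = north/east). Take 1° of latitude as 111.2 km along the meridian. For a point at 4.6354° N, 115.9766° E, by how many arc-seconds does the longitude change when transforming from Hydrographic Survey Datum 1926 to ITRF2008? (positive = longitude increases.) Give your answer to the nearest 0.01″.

Δλ = -12.58″

At latitude 4.6354°, cos φ = 0.996729.
1° of longitude at this latitude = 111.2 × cos φ = 110.84 km, so Δλ = -387.4 / 110836.3 = -0.0034952° = -12.583″.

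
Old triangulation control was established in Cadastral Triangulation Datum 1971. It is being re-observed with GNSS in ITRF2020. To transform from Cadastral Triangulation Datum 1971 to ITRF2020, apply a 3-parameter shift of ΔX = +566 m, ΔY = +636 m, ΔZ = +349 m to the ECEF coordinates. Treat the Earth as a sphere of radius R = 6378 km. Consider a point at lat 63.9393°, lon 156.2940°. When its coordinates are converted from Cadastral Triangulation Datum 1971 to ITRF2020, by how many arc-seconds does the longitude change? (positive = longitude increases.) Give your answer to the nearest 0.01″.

sin φ = 0.898329, cos φ = 0.439323, sin λ = 0.402044, cos λ = -0.915620.
East component: ΔE = −sin λ·ΔX + cos λ·ΔY = −(0.402044)(566) + (-0.915620)(636) = -809.89 m.
1° of latitude spans πR/180 = 111317 m; at latitude φ, 1° of longitude spans that × cos φ = 48904.2 m, so Δλ = -809.89 / 48904.2 × 3600 = -59.619″.

Δλ = -59.62″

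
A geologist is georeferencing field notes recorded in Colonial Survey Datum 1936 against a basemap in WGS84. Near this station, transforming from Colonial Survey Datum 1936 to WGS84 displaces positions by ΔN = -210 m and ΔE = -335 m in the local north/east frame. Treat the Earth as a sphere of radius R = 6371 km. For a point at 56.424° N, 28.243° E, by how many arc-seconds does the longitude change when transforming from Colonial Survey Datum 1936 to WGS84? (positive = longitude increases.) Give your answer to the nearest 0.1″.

Δλ = -19.6″

At latitude 56.424°, cos φ = 0.553043.
One radian of longitude at latitude φ spans R cos φ, so Δλ = ΔE / (R cos φ) = -335.0 / (6371000 × 0.553043) = -9.5078e-05 rad = -19.611″.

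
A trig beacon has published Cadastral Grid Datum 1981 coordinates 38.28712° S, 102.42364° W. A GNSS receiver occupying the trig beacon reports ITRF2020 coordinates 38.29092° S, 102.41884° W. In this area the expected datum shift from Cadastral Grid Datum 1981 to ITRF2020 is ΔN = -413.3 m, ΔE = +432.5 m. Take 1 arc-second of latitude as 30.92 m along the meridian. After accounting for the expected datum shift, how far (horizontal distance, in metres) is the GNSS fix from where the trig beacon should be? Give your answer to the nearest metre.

16 m

Observed coordinate differences: Δφ = -0.00380°, Δλ = +0.00480°.
Converting to metres (1° lat = 111312 m, cos φ = 0.784916): observed ΔN = -423.0 m, observed ΔE = 419.4 m.
Subtracting the expected shift leaves a residual of -423.0 − (-413.3) = -9.7 m north and 419.4 − (432.5) = -13.1 m east.
Residual distance = √((-9.7)² + (-13.1)²) = 16.3 m.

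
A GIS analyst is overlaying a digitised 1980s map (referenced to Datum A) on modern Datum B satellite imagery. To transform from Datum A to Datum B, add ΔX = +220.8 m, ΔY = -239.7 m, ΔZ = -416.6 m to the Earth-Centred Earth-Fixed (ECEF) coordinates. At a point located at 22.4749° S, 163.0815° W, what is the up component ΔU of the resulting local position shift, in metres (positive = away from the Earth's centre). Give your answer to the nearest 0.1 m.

At φ = -22.4749°, λ = -163.0815°: sin φ = -0.382279, cos φ = 0.924047, sin λ = -0.291011, cos λ = -0.956720.
ΔU = cos φ cos λ·ΔX + cos φ sin λ·ΔY + sin φ·ΔZ = (0.924047)(-0.956720)(220.8) + (0.924047)(-0.291011)(-239.7) + (-0.382279)(-416.6) = 28.52 m.

ΔU = 28.5 m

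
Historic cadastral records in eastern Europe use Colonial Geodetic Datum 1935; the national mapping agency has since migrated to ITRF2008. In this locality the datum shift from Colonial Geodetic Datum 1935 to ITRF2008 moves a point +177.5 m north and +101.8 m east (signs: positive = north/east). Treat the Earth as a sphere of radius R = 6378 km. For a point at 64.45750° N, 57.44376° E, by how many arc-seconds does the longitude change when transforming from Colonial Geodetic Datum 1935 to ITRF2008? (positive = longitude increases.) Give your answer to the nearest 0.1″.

At latitude 64.45750°, cos φ = 0.431180.
One radian of longitude at latitude φ spans R cos φ, so Δλ = ΔE / (R cos φ) = 101.8 / (6378000 × 0.431180) = 3.7017e-05 rad = 7.635″.

Δλ = 7.6″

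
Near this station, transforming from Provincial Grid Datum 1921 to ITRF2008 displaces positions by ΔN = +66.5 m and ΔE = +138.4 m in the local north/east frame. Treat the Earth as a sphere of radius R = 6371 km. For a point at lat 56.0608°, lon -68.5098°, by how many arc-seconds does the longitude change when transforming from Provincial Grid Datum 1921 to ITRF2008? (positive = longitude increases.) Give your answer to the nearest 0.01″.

Δλ = 8.03″

At latitude 56.0608°, cos φ = 0.558313.
One radian of longitude at latitude φ spans R cos φ, so Δλ = ΔE / (R cos φ) = 138.4 / (6371000 × 0.558313) = 3.8909e-05 rad = 8.026″.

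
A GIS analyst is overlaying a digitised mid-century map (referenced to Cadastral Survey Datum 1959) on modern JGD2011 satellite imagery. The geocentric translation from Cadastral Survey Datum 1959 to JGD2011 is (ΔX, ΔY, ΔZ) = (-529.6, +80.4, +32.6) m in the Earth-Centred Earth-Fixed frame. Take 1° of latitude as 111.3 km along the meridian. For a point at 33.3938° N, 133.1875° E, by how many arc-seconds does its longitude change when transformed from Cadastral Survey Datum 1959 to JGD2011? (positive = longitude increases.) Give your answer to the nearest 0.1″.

sin φ = 0.550390, cos φ = 0.834907, sin λ = 0.729118, cos λ = -0.684388.
East component: ΔE = −sin λ·ΔX + cos λ·ΔY = −(0.729118)(-529.6) + (-0.684388)(80.4) = 331.12 m.
1° of latitude spans 111300 m; at latitude φ, 1° of longitude spans that × cos φ = 92925.2 m, so Δλ = 331.12 / 92925.2 × 3600 = 12.828″.

Δλ = 12.8″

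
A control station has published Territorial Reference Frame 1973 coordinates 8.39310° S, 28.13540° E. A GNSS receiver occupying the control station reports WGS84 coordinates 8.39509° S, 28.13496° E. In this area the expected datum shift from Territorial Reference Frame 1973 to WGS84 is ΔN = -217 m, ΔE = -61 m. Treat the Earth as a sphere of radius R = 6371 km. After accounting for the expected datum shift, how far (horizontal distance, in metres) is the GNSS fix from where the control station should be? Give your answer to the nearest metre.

13 m

Observed coordinate differences: Δφ = -0.00199°, Δλ = -0.00044°.
Converting to metres (1° lat = 111195 m, cos φ = 0.989290): observed ΔN = -221.3 m, observed ΔE = -48.4 m.
Subtracting the expected shift leaves a residual of -221.3 − (-217) = -4.3 m north and -48.4 − (-61) = 12.6 m east.
Residual distance = √((-4.3)² + 12.6²) = 13.3 m.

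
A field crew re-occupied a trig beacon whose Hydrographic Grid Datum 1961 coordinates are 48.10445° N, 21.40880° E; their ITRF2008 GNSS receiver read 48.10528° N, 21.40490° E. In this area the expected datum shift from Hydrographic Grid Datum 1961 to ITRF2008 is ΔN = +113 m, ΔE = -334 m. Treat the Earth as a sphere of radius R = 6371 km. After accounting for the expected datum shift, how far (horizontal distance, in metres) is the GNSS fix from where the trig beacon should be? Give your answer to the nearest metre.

Observed coordinate differences: Δφ = +0.00083°, Δλ = -0.00390°.
Converting to metres (1° lat = 111195 m, cos φ = 0.667775): observed ΔN = 92.3 m, observed ΔE = -289.6 m.
Subtracting the expected shift leaves a residual of 92.3 − (113) = -20.7 m north and -289.6 − (-334) = 44.4 m east.
Residual distance = √((-20.7)² + 44.4²) = 49.0 m.

49 m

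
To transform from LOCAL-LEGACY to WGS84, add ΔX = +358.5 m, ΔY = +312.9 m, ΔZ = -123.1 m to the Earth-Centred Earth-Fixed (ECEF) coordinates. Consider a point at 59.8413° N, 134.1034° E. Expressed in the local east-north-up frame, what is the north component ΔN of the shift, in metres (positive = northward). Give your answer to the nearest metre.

At φ = 59.8413°, λ = 134.1034°: sin φ = 0.864637, cos φ = 0.502397, sin λ = 0.718085, cos λ = -0.695955.
ΔN = −sin φ cos λ·ΔX − sin φ sin λ·ΔY + cos φ·ΔZ = −(0.864637)(-0.695955)(358.5) − (0.864637)(0.718085)(312.9) + (0.502397)(-123.1) = -40.39 m.

ΔN = -40 m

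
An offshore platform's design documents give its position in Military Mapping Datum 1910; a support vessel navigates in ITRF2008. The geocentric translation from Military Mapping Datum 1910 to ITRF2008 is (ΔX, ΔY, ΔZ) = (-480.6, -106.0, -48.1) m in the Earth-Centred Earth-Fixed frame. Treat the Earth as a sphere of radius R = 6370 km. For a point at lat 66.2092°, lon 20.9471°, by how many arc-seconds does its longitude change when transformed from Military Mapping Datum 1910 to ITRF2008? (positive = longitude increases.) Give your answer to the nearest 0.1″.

Δλ = 5.8″

sin φ = 0.915024, cos φ = 0.403398, sin λ = 0.357506, cos λ = 0.933911.
East component: ΔE = −sin λ·ΔX + cos λ·ΔY = −(0.357506)(-480.6) + (0.933911)(-106.0) = 72.82 m.
1° of latitude spans πR/180 = 111177 m; at latitude φ, 1° of longitude spans that × cos φ = 44848.8 m, so Δλ = 72.82 / 44848.8 × 3600 = 5.845″.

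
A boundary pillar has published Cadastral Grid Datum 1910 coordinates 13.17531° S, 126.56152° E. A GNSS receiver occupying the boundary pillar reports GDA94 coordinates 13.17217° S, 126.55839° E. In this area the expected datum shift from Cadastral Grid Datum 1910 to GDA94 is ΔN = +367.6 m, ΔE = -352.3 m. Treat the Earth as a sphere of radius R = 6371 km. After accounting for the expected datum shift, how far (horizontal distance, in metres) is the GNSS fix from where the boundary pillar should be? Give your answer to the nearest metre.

23 m

Observed coordinate differences: Δφ = +0.00314°, Δλ = -0.00313°.
Converting to metres (1° lat = 111195 m, cos φ = 0.973677): observed ΔN = 349.2 m, observed ΔE = -338.9 m.
Subtracting the expected shift leaves a residual of 349.2 − (367.6) = -18.4 m north and -338.9 − (-352.3) = 13.4 m east.
Residual distance = √((-18.4)² + 13.4²) = 22.8 m.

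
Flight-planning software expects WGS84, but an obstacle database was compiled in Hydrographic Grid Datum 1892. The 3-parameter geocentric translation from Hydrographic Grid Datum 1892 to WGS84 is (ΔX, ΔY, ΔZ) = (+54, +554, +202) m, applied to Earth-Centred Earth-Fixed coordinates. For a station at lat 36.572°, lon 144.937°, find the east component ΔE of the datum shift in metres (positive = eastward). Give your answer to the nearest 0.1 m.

ΔE = -484.5 m

The local east axis at (φ, λ) is (−sin λ, cos λ, 0), so ΔE = −sin(144.937°)·54 + cos(144.937°)·554 = -484.48 m.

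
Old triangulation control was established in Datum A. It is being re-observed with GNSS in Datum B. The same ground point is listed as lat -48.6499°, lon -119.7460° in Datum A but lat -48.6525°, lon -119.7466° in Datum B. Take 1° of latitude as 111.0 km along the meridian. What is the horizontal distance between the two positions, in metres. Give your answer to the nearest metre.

Δφ = -48.6525° − -48.6499° = -0.0026°; Δλ = -119.7466° − -119.7460° = -0.0006°.
ΔN = Δφ × 111000 = -288.6 m; ΔE = Δλ × 111000 × cos(-48.6499°) = -0.0006 × 111000 × 0.660658 = -44.0 m.
Distance = √(ΔE² + ΔN²) = √((-44.0)² + (-288.6)²) = 291.9 m.

292 m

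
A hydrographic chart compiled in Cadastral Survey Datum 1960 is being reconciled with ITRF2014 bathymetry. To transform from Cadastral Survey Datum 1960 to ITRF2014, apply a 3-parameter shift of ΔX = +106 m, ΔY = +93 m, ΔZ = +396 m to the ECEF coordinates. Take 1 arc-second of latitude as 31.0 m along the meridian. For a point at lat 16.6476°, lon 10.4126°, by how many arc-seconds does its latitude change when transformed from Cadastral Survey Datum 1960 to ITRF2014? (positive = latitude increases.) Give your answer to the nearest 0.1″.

Δφ = 11.1″

sin φ = 0.286484, cos φ = 0.958085, sin λ = 0.180735, cos λ = 0.983532.
North component: ΔN = −sin φ cos λ·ΔX − sin φ sin λ·ΔY + cos φ·ΔZ = −(0.286484)(0.983532)(106) − (0.286484)(0.180735)(93) + (0.958085)(396) = 344.72 m.
1° of latitude spans 3600 × 31.00 = 111600 m, so Δφ = 344.72 / 111600 × 3600 = 11.120″.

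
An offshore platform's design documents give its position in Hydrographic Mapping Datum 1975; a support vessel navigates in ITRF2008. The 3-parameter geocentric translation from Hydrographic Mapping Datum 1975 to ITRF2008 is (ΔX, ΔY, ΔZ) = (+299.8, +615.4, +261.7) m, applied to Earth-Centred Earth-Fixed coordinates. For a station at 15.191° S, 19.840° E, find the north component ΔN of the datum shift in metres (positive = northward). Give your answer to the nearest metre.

ΔN = 381 m

The local north axis is (−sin φ cos λ, −sin φ sin λ, cos φ), giving ΔN = 73.896 + 54.730 + 252.556 = 381.18 m.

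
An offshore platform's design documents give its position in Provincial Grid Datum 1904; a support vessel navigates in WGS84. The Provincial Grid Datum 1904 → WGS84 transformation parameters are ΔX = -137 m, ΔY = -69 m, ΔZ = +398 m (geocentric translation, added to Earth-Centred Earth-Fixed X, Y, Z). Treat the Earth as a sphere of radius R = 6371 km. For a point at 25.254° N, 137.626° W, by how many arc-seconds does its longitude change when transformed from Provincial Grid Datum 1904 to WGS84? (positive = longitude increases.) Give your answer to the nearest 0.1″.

sin φ = 0.426632, cos φ = 0.904425, sin λ = -0.673967, cos λ = -0.738761.
East component: ΔE = −sin λ·ΔX + cos λ·ΔY = −(-0.673967)(-137) + (-0.738761)(-69) = -41.36 m.
1° of latitude spans πR/180 = 111195 m; at latitude φ, 1° of longitude spans that × cos φ = 100567.5 m, so Δλ = -41.36 / 100567.5 × 3600 = -1.481″.

Δλ = -1.5″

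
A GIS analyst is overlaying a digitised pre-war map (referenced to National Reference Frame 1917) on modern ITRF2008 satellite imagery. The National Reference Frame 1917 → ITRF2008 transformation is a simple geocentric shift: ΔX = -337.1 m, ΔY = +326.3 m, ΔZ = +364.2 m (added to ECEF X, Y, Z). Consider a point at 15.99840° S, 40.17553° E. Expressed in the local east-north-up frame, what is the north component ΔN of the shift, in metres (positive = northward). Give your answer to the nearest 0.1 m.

ΔN = 337.1 m

The local north axis is (−sin φ cos λ, −sin φ sin λ, cos φ), giving ΔN = -70.989 + 58.018 + 350.094 = 337.12 m.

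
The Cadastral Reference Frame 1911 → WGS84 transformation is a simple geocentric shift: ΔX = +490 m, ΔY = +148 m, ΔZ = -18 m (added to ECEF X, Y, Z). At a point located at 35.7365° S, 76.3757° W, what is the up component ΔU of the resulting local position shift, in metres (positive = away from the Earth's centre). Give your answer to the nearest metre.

ΔU = -13 m

The local up (radial) axis is (cos φ cos λ, cos φ sin λ, sin φ), giving ΔU = 93.689 − 116.753 + 10.513 = -12.55 m.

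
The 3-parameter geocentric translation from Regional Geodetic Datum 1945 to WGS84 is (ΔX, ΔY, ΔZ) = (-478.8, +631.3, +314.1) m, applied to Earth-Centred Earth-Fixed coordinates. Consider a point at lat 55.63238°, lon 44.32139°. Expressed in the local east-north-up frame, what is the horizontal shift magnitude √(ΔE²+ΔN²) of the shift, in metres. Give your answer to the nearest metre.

792 m

The local east axis at (φ, λ) is (−sin λ, cos λ, 0), so ΔE = −sin(44.32139°)·(-478.8) + cos(44.32139°)·631.3 = 786.18 m.
The local north axis is (−sin φ cos λ, −sin φ sin λ, cos φ), giving ΔN = 282.751 − 364.080 + 177.310 = 95.98 m.
Horizontal magnitude = √(ΔE² + ΔN²) = √(786.18² + 95.98²) = 792.02 m.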